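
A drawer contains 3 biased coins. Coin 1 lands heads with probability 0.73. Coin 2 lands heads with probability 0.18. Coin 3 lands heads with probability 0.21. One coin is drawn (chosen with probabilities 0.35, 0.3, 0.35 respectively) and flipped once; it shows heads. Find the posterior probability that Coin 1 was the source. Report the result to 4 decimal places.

Posterior probability ≈ 0.6671

P(heads|C1) = 0.73; P(heads|C2) = 0.18; P(heads|C3) = 0.21.
Prior × likelihood for each source: 0.35·0.73=0.2555, 0.3·0.18=0.05400, 0.35·0.21=0.07350. Summing gives P(heads) = 0.38300.
P(Coin 1 | heads) = 0.2555 / 0.38300 = 0.6671.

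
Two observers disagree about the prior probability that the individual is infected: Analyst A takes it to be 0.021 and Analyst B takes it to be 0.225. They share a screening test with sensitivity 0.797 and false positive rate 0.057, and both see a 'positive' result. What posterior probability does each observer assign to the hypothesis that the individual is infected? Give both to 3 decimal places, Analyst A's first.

Analyst A: 0.231; Analyst B: 0.802

P('+'|H) = 0.797, P('+'|¬H) = 0.057.
Analyst A: numerator 0.797·0.021 = 0.016737; evidence = 0.016737+0.057·0.979 = 0.072540; posterior = 0.231.
Analyst B: numerator 0.797·0.225 = 0.17933; evidence = 0.17933+0.057·0.775 = 0.22350; posterior = 0.802.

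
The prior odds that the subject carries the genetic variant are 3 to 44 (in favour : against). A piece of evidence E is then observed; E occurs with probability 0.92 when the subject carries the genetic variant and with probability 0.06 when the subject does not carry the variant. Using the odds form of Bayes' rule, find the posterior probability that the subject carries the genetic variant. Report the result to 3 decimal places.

Prior odds = 3/44 = 0.068182. In log-odds, ln(0.068182) = -2.6856.
Add log likelihood ratio: ln(15.333) = 2.7300.
Posterior log-odds = 0.044452, so posterior odds = exp(0.044452) = 1.0455. Converting, P(H|E) = 1.0455/2.0455 = 0.511.

Posterior probability ≈ 0.511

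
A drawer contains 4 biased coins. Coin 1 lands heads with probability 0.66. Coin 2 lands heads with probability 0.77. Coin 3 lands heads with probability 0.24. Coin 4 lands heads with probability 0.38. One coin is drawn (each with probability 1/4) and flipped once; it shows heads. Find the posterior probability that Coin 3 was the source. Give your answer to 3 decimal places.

Posterior probability ≈ 0.117

Tabulate prior·likelihood by source: [1] prior 0.25, lik 0.66, product 0.1650; [2] prior 0.25, lik 0.77, product 0.1925; [3] prior 0.25, lik 0.24, product 0.06000; [4] prior 0.25, lik 0.38, product 0.09500.
Normalizing constant = 0.51250; the posterior for Coin 3 is its product over the sum, 0.06000/0.51250 = 0.117.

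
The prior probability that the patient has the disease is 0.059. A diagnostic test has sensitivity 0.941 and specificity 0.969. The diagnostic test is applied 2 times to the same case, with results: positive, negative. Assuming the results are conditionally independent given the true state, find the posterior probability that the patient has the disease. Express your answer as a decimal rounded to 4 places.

With H the event that the patient has the disease, the joint likelihood of the observed sequence is P(data|H) = 0.941·0.059 = 0.055519 and P(data|¬H) = 0.031·0.969 = 0.030039.
Bayes: P(H|data) = 0.059·0.055519 / (0.059·0.055519 + 0.941·0.030039) = 0.0032756/0.031542 = 0.1038.

Posterior P(H) ≈ 0.1038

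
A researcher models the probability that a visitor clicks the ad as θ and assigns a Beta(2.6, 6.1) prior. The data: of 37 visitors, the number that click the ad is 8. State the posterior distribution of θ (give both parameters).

Observing 8 successes and 29 failures updates Beta(2.6, 6.1) by adding the success and failure counts to the two shape parameters: α = 2.6+8 = 10.6, β = 6.1+29 = 35.1.

Posterior: Beta(10.6, 35.1)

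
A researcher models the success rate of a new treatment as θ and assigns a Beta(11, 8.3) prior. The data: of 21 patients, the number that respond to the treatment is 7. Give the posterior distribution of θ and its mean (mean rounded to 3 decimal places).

Observing 7 successes and 14 failures updates Beta(11, 8.3) by adding the success and failure counts to the two shape parameters: α = 11+7 = 18, β = 8.3+14 = 22.3.
Posterior mean = α/(α+β) = 18/40.3 = 0.447.

Posterior: Beta(18, 22.3); mean ≈ 0.447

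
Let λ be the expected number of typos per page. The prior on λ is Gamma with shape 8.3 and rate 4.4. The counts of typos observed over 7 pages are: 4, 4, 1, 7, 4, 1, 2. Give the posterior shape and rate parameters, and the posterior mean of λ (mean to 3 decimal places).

The Poisson likelihood adds the total count to the shape and the number of exposure periods to the rate. Here ∑xᵢ = 23 and n = 7, so shape 8.3→31.3 and rate 4.4→11.4.
Posterior mean = shape/rate = 31.3/11.4 = 2.746.

Posterior: Gamma(shape=31.3, rate=11.4); mean ≈ 2.746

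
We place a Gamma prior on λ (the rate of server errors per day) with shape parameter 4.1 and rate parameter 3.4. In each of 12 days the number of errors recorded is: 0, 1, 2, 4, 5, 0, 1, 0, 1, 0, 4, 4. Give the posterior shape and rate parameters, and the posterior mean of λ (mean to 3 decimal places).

Posterior: Gamma(shape=26.1, rate=15.4); mean ≈ 1.695

Total count ∑xᵢ = 22 over n = 12 days.
Gamma is conjugate to the Poisson likelihood: posterior is Gamma(shape = 4.1+22 = 26.1, rate = 3.4+12 = 15.4).
Posterior mean = shape/rate = 26.1/15.4 = 1.695.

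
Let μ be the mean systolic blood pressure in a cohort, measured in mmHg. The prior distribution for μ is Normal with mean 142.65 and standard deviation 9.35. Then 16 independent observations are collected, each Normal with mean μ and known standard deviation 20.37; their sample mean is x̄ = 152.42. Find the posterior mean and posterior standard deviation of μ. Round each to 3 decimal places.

Posterior mean ≈ 150.185; posterior SD ≈ 4.472

Prior precision 1/τ₀² = 1/9.35² = 0.0114387; data precision n/σ² = 16/20.37² = 0.0385601.
Posterior precision = 0.0114387 + 0.0385601 = 0.0499988, giving posterior SD = 1/√0.0499988 = 4.472.
Posterior mean = (0.0114387·142.65 + 0.0385601·152.42) / 0.0499988 = 150.185.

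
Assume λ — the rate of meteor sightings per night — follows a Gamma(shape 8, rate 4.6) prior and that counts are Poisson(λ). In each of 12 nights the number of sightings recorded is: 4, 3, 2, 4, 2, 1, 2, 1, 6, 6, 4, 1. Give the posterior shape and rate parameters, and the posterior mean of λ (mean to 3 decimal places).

Total count ∑xᵢ = 36 over n = 12 nights.
Gamma is conjugate to the Poisson likelihood: posterior is Gamma(shape = 8+36 = 44, rate = 4.6+12 = 16.6).
Posterior mean = shape/rate = 44/16.6 = 2.651.

Posterior: Gamma(shape=44, rate=16.6); mean ≈ 2.651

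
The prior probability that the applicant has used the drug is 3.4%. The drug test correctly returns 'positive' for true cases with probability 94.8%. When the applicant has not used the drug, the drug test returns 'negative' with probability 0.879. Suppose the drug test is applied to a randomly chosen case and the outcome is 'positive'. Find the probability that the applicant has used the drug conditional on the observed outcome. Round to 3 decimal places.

P(H | E) ≈ 0.216

Let H be the event that the applicant has used the drug. P(H) = 0.034, so P(¬H) = 0.966. With E the 'positive' result, P(E|H) = 0.948 and P(E|¬H) = 0.121.
P(E) = 0.948·0.034 + 0.121·0.966 = 0.032232 + 0.11689 = 0.14912.
By Bayes' theorem, P(H|E) = 0.032232 / 0.14912 = 0.216.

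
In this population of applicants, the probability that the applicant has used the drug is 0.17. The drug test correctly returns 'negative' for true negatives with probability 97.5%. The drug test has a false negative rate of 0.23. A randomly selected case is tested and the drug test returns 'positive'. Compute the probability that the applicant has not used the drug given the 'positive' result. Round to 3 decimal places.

Let H be the event that the applicant has used the drug. P(H) = 0.17, so P(¬H) = 0.83. With E the 'positive' result, P(E|H) = 0.77 and P(E|¬H) = 0.025.
P(E) = 0.77·0.17 + 0.025·0.83 = 0.13090 + 0.020750 = 0.15165.
By Bayes' theorem, P(H|E) = 0.13090 / 0.15165 = 0.863. Hence P(¬H|E) = 1 − 0.863 = 0.137.

P(¬H | E) ≈ 0.137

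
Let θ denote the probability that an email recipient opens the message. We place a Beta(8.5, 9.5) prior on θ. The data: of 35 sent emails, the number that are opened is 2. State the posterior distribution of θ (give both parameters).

Observing 2 successes and 33 failures updates Beta(8.5, 9.5) by adding the success and failure counts to the two shape parameters: α = 8.5+2 = 10.5, β = 9.5+33 = 42.5.

Posterior: Beta(10.5, 42.5)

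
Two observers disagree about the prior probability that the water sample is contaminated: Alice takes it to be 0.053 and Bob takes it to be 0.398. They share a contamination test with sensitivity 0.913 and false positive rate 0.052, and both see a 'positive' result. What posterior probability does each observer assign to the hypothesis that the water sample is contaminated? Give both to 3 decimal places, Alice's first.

The likelihood ratio for a 'positive' result is 0.913/0.052 = 17.558.
Alice: prior odds 0.053/0.947 = 0.055966; posterior odds 0.98264; posterior probability 0.496.
Bob: prior odds 0.398/0.602 = 0.66113; posterior odds 11.608; posterior probability 0.921.

Alice: 0.496; Bob: 0.921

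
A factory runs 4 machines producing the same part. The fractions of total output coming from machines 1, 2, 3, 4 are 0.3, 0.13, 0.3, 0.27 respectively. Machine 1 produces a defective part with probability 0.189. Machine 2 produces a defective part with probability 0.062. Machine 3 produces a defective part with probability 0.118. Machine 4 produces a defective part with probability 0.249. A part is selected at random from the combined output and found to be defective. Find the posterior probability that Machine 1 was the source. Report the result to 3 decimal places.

P(defective|M1) = 0.189; P(defective|M2) = 0.062; P(defective|M3) = 0.118; P(defective|M4) = 0.249.
Prior × likelihood for each source: 0.3·0.189=0.05670, 0.13·0.062=0.008060, 0.3·0.118=0.03540, 0.27·0.249=0.06723. Summing gives P(defective) = 0.16739.
P(Machine 1 | defective) = 0.05670 / 0.16739 = 0.339.

Posterior probability ≈ 0.339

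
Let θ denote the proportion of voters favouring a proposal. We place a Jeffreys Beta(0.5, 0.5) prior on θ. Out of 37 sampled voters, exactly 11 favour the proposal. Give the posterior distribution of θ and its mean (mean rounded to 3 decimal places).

The binomial likelihood is conjugate to the Beta prior: with 11 successes and 26 failures, the posterior is Beta(0.5+11, 0.5+26) = Beta(11.5, 26.5).
Posterior mean = α/(α+β) = 11.5/38 = 0.303.

Posterior: Beta(11.5, 26.5); mean ≈ 0.303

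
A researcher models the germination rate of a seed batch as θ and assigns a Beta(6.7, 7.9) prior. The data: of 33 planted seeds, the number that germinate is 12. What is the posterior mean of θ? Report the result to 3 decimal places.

Posterior mean ≈ 0.393

The binomial likelihood is conjugate to the Beta prior: with 12 successes and 21 failures, the posterior is Beta(6.7+12, 7.9+21) = Beta(18.7, 28.9).
Posterior mean = α/(α+β) = 18.7/47.6 = 0.393.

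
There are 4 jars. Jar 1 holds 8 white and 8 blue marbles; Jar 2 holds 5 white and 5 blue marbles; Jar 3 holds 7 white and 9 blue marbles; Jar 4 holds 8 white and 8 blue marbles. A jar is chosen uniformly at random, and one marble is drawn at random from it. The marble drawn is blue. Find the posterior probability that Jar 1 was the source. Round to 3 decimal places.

Tabulate prior·likelihood by source: [1] prior 0.25, lik 0.5, product 0.1250; [2] prior 0.25, lik 0.5, product 0.1250; [3] prior 0.25, lik 0.5625, product 0.1406; [4] prior 0.25, lik 0.5, product 0.1250.
Normalizing constant = 0.51562; the posterior for Jar 1 is its product over the sum, 0.1250/0.51562 = 0.242.

Posterior probability ≈ 0.242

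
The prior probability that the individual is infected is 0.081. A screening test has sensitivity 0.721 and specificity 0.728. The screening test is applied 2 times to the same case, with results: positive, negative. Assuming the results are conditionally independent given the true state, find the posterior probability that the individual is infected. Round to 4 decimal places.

Posterior P(H) ≈ 0.0822

Let H be the event that the individual is infected; start with P(H) = 0.081. P('positive'|H) = 0.721, P('positive'|¬H) = 0.272.
Update on result 1 ('positive'): P(H) ← 0.721·0.0810 / (0.721·0.0810 + 0.272·0.9190) = 0.058401/0.30837 = 0.1894.
Update on result 2 ('negative'): P(H) ← 0.279·0.1894 / (0.279·0.1894 + 0.728·0.8106) = 0.052839/0.64297 = 0.0822.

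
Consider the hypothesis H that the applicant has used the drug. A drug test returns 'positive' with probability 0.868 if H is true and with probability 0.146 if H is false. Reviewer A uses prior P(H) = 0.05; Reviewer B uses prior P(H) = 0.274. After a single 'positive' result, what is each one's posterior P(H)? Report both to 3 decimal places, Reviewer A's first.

The likelihood ratio for a 'positive' result is 0.868/0.146 = 5.9452.
Reviewer A: prior odds 0.05/0.95 = 0.052632; posterior odds 0.31291; posterior probability 0.238.
Reviewer B: prior odds 0.274/0.726 = 0.37741; posterior odds 2.2438; posterior probability 0.692.

Reviewer A: 0.238; Reviewer B: 0.692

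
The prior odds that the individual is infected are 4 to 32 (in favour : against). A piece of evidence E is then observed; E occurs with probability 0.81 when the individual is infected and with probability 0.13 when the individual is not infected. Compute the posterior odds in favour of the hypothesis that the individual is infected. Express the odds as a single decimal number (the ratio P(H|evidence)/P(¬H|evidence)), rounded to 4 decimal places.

Prior odds = 4/32 = 0.12500.
Likelihood ratio for E = 0.81/0.13 = 6.2308.
Posterior odds = prior odds × LR = 0.77885.

Posterior odds ≈ 0.7788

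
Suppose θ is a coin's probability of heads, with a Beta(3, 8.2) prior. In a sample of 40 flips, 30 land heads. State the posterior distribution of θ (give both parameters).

The binomial likelihood is conjugate to the Beta prior: with 30 successes and 10 failures, the posterior is Beta(3+30, 8.2+10) = Beta(33, 18.2).

Posterior: Beta(33, 18.2)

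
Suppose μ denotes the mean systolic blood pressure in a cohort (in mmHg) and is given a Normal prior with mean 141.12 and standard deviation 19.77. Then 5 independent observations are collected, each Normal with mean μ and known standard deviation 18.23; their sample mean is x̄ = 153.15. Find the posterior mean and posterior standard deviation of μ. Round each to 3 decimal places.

Posterior mean ≈ 151.402; posterior SD ≈ 7.537

Prior precision 1/τ₀² = 1/19.77² = 0.00255851; data precision n/σ² = 5/18.23² = 0.0150452.
Posterior precision = 0.00255851 + 0.0150452 = 0.0176037, giving posterior SD = 1/√0.0176037 = 7.537.
Posterior mean = (0.00255851·141.12 + 0.0150452·153.15) / 0.0176037 = 151.402.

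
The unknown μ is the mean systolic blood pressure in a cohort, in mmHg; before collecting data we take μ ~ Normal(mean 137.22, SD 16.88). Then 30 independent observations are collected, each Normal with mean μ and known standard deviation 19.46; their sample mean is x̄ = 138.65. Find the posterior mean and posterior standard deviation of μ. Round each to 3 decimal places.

Prior precision 1/τ₀² = 1/16.88² = 0.00350958; data precision n/σ² = 30/19.46² = 0.0792201.
Posterior precision = 0.00350958 + 0.0792201 = 0.0827297, giving posterior SD = 1/√0.0827297 = 3.477.
Posterior mean = (0.00350958·137.22 + 0.0792201·138.65) / 0.0827297 = 138.589.

Posterior mean ≈ 138.589; posterior SD ≈ 3.477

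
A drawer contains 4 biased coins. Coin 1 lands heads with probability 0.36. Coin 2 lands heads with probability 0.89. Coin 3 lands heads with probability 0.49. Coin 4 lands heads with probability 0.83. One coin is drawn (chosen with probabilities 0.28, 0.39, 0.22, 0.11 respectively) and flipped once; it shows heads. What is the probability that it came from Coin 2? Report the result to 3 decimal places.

Posterior probability ≈ 0.536

Tabulate prior·likelihood by source: [1] prior 0.28, lik 0.36, product 0.1008; [2] prior 0.39, lik 0.89, product 0.3471; [3] prior 0.22, lik 0.49, product 0.1078; [4] prior 0.11, lik 0.83, product 0.09130.
Normalizing constant = 0.64700; the posterior for Coin 2 is its product over the sum, 0.3471/0.64700 = 0.536.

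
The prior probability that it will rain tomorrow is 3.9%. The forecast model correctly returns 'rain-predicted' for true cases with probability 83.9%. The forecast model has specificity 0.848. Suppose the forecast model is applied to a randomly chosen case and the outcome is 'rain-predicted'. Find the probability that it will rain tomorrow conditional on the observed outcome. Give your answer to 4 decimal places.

P(H | E) ≈ 0.1830

Let H be the event that it will rain tomorrow. P(H) = 0.039, so P(¬H) = 0.961. With E the 'rain-predicted' result, P(E|H) = 0.839 and P(E|¬H) = 0.152.
P(E) = 0.839·0.039 + 0.152·0.961 = 0.032721 + 0.14607 = 0.17879.
By Bayes' theorem, P(H|E) = 0.032721 / 0.17879 = 0.1830.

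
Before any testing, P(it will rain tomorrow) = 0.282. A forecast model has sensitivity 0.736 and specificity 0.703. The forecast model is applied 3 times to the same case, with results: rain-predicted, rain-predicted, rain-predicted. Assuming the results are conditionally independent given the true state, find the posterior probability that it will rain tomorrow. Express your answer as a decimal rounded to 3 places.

With H the event that it will rain tomorrow, the joint likelihood of the observed sequence is P(data|H) = 0.736·0.736·0.736 = 0.39869 and P(data|¬H) = 0.297·0.297·0.297 = 0.026198.
Bayes: P(H|data) = 0.282·0.39869 / (0.282·0.39869 + 0.718·0.026198) = 0.11243/0.13124 = 0.8567.

Posterior P(H) ≈ 0.857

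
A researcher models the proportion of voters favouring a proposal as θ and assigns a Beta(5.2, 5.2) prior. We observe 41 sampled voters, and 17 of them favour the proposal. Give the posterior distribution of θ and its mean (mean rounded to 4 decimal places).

Observing 17 successes and 24 failures updates Beta(5.2, 5.2) by adding the success and failure counts to the two shape parameters: α = 5.2+17 = 22.2, β = 5.2+24 = 29.2.
Posterior mean = α/(α+β) = 22.2/51.4 = 0.4319.

Posterior: Beta(22.2, 29.2); mean ≈ 0.4319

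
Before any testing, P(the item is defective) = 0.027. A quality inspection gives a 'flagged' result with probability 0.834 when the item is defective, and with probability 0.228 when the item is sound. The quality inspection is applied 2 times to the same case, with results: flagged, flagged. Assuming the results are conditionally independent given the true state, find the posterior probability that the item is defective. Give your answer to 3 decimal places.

With H the event that the item is defective, the joint likelihood of the observed sequence is P(data|H) = 0.834·0.834 = 0.69556 and P(data|¬H) = 0.228·0.228 = 0.051984.
Bayes: P(H|data) = 0.027·0.69556 / (0.027·0.69556 + 0.973·0.051984) = 0.018780/0.069360 = 0.2708.

Posterior P(H) ≈ 0.271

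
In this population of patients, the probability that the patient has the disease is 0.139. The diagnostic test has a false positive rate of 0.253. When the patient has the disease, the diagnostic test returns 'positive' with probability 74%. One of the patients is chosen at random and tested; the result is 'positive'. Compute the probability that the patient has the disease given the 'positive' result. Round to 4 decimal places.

Write H for 'the patient has the disease'. Prior odds H:¬H = 0.139/0.861 = 0.16144. For the 'positive' outcome, the likelihood ratio is 0.74/0.253 = 2.9249.
Posterior odds = 0.16144 × 2.9249 = 0.47220, so P(H|E) = 0.47220/(1+0.47220) = 0.3207.

P(H | E) ≈ 0.3207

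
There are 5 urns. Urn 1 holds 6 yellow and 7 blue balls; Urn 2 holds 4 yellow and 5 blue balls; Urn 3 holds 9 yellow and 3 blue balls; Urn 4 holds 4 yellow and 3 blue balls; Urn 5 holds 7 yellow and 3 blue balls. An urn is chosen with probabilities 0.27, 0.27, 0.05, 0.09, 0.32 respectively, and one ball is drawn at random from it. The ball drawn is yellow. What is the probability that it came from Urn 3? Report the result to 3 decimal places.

Tabulate prior·likelihood by source: [1] prior 0.27, lik 0.4615, product 0.1246; [2] prior 0.27, lik 0.4444, product 0.1200; [3] prior 0.05, lik 0.75, product 0.03750; [4] prior 0.09, lik 0.5714, product 0.05143; [5] prior 0.32, lik 0.7, product 0.2240.
Normalizing constant = 0.55754; the posterior for Urn 3 is its product over the sum, 0.03750/0.55754 = 0.067.

Posterior probability ≈ 0.067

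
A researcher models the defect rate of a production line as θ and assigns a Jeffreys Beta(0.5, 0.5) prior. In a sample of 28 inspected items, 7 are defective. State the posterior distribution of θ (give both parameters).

Posterior: Beta(7.5, 21.5)

Observing 7 successes and 21 failures updates Beta(0.5, 0.5) by adding the success and failure counts to the two shape parameters: α = 0.5+7 = 7.5, β = 0.5+21 = 21.5.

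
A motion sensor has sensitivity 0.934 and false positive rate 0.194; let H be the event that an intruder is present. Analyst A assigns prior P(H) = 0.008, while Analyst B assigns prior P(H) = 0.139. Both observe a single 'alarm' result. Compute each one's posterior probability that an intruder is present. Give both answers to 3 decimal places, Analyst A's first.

P('+'|H) = 0.934, P('+'|¬H) = 0.194.
Analyst A: numerator 0.934·0.008 = 0.0074720; evidence = 0.0074720+0.194·0.992 = 0.19992; posterior = 0.037.
Analyst B: numerator 0.934·0.139 = 0.12983; evidence = 0.12983+0.194·0.861 = 0.29686; posterior = 0.437.

Analyst A: 0.037; Analyst B: 0.437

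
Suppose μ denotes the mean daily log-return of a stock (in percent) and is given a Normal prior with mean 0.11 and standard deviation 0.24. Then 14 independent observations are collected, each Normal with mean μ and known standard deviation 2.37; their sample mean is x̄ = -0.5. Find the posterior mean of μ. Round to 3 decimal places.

Prior precision 1/τ₀² = 1/0.24² = 17.3611; data precision n/σ² = 14/2.37² = 2.49248.
Posterior precision = 17.3611 + 2.49248 = 19.8536.
Posterior mean = (17.3611·0.11 + 2.49248·-0.5) / 19.8536 = 0.033.

Posterior mean ≈ 0.033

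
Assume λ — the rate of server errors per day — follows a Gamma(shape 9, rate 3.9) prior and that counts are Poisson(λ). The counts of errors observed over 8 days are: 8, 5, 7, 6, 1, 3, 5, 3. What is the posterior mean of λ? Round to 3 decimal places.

Posterior mean ≈ 3.950

The Poisson likelihood adds the total count to the shape and the number of exposure periods to the rate. Here ∑xᵢ = 38 and n = 8, so shape 9→47 and rate 3.9→11.9.
Posterior mean = shape/rate = 47/11.9 = 3.950.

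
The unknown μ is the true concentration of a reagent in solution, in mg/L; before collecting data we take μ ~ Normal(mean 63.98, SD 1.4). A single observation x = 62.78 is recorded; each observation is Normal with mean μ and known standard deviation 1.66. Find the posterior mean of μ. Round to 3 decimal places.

Posterior mean ≈ 63.481

Prior precision 1/τ₀² = 1/1.4² = 0.510204; data precision n/σ² = 1/1.66² = 0.362897.
Posterior precision = 0.510204 + 0.362897 = 0.873101.
Posterior mean = (0.510204·63.98 + 0.362897·62.78) / 0.873101 = 63.481.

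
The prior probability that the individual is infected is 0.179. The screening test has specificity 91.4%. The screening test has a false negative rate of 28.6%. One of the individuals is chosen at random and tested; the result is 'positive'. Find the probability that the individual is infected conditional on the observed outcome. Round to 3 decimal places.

Let H be the event that the individual is infected. P(H) = 0.179, so P(¬H) = 0.821. With E the 'positive' result, P(E|H) = 0.714 and P(E|¬H) = 0.086.
P(E) = 0.714·0.179 + 0.086·0.821 = 0.12781 + 0.070606 = 0.19841.
By Bayes' theorem, P(H|E) = 0.12781 / 0.19841 = 0.644.

P(H | E) ≈ 0.644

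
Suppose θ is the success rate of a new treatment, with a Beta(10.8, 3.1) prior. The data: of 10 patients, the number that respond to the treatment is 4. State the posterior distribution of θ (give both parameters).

The binomial likelihood is conjugate to the Beta prior: with 4 successes and 6 failures, the posterior is Beta(10.8+4, 3.1+6) = Beta(14.8, 9.1).

Posterior: Beta(14.8, 9.1)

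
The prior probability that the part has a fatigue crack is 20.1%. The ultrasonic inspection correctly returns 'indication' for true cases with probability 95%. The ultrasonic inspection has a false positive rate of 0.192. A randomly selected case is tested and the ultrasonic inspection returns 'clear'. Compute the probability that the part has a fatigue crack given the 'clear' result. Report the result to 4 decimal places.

P(H | E) ≈ 0.0153

Let H be the event that the part has a fatigue crack. P(H) = 0.201, so P(¬H) = 0.799. With E the 'clear' result, P(E|H) = 0.05 and P(E|¬H) = 0.808.
P(E) = 0.05·0.201 + 0.808·0.799 = 0.010050 + 0.64559 = 0.65564.
By Bayes' theorem, P(H|E) = 0.010050 / 0.65564 = 0.0153.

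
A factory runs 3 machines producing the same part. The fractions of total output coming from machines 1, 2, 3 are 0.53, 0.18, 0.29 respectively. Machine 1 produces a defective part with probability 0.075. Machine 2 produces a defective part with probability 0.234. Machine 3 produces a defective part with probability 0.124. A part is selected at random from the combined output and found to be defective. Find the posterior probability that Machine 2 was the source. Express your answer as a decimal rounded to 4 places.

P(defective|M1) = 0.075; P(defective|M2) = 0.234; P(defective|M3) = 0.124.
Prior × likelihood for each source: 0.53·0.075=0.03975, 0.18·0.234=0.04212, 0.29·0.124=0.03596. Summing gives P(defective) = 0.11783.
P(Machine 2 | defective) = 0.04212 / 0.11783 = 0.3575.

Posterior probability ≈ 0.3575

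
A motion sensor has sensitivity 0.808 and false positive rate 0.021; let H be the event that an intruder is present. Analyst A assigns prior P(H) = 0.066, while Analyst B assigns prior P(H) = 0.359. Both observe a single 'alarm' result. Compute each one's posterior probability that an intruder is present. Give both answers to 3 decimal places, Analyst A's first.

Analyst A: 0.731; Analyst B: 0.956

P('+'|H) = 0.808, P('+'|¬H) = 0.021.
Analyst A: numerator 0.808·0.066 = 0.053328; evidence = 0.053328+0.021·0.934 = 0.072942; posterior = 0.731.
Analyst B: numerator 0.808·0.359 = 0.29007; evidence = 0.29007+0.021·0.641 = 0.30353; posterior = 0.956.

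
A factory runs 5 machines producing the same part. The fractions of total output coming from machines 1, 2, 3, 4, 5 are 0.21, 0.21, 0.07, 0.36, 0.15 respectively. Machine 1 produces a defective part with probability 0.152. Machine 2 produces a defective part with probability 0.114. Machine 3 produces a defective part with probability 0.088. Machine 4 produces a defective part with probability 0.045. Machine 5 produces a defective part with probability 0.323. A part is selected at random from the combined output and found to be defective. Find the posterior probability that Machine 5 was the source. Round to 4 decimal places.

Posterior probability ≈ 0.3825

Tabulate prior·likelihood by source: [1] prior 0.21, lik 0.152, product 0.03192; [2] prior 0.21, lik 0.114, product 0.02394; [3] prior 0.07, lik 0.088, product 0.006160; [4] prior 0.36, lik 0.045, product 0.01620; [5] prior 0.15, lik 0.323, product 0.04845.
Normalizing constant = 0.12667; the posterior for Machine 5 is its product over the sum, 0.04845/0.12667 = 0.3825.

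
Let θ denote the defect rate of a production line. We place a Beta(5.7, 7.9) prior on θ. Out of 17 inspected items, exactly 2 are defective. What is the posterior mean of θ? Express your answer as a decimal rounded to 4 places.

Observing 2 successes and 15 failures updates Beta(5.7, 7.9) by adding the success and failure counts to the two shape parameters: α = 5.7+2 = 7.7, β = 7.9+15 = 22.9.
E[θ | data] = 7.7/(7.7+22.9) = 0.2516.

Posterior mean ≈ 0.2516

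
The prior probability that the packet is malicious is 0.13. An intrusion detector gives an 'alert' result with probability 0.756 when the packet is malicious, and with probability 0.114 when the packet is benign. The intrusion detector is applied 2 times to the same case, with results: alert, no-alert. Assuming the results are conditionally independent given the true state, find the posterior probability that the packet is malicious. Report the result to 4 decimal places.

With H the event that the packet is malicious, the joint likelihood of the observed sequence is P(data|H) = 0.756·0.244 = 0.18446 and P(data|¬H) = 0.114·0.886 = 0.10100.
Bayes: P(H|data) = 0.13·0.18446 / (0.13·0.18446 + 0.87·0.10100) = 0.023980/0.11185 = 0.2144.

Posterior P(H) ≈ 0.2144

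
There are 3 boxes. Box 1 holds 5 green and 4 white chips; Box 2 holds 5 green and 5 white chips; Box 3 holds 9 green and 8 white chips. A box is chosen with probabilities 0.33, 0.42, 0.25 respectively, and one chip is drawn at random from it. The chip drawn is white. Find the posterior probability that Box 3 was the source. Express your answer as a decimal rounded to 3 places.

P(white|Box 1) = 0.4444; P(white|Box 2) = 0.5; P(white|Box 3) = 0.4706.
Prior × likelihood for each source: 0.33·0.4444=0.1467, 0.42·0.5=0.2100, 0.25·0.4706=0.1176. Summing gives P(white) = 0.47431.
P(Box 3 | white) = 0.1176 / 0.47431 = 0.248.

Posterior probability ≈ 0.248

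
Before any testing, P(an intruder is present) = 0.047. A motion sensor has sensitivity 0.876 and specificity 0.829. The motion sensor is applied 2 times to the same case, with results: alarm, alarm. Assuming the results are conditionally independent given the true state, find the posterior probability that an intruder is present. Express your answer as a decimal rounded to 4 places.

Posterior P(H) ≈ 0.5641

Let H be the event that an intruder is present; start with P(H) = 0.047. P('alarm'|H) = 0.876, P('alarm'|¬H) = 0.171.
Update on result 1 ('alarm'): P(H) ← 0.876·0.0470 / (0.876·0.0470 + 0.171·0.9530) = 0.041172/0.20414 = 0.2017.
Update on result 2 ('alarm'): P(H) ← 0.876·0.2017 / (0.876·0.2017 + 0.171·0.7983) = 0.17668/0.31319 = 0.5641.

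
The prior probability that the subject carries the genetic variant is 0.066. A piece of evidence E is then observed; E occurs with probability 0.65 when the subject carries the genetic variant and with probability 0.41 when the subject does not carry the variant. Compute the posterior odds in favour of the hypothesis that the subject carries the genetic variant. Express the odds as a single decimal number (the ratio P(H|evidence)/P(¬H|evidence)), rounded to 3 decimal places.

Prior odds = 0.066/(1−0.066) = 0.070664.
Likelihood ratio for E = 0.65/0.41 = 1.5854.
Posterior odds = prior odds × LR = 0.11203.

Posterior odds ≈ 0.112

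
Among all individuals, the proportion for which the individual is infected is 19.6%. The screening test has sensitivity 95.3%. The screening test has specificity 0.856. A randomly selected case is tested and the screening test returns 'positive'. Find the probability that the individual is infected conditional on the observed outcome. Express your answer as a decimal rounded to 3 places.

P(H | E) ≈ 0.617

Let H be the event that the individual is infected. P(H) = 0.196, so P(¬H) = 0.804. With E the 'positive' result, P(E|H) = 0.953 and P(E|¬H) = 0.144.
P(E) = 0.953·0.196 + 0.144·0.804 = 0.18679 + 0.11578 = 0.30256.
By Bayes' theorem, P(H|E) = 0.18679 / 0.30256 = 0.617.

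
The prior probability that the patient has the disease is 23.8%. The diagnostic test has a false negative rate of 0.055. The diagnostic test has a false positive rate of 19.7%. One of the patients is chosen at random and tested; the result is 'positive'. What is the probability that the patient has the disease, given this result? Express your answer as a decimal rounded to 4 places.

P(H | E) ≈ 0.5997

Write H for 'the patient has the disease'. Prior odds H:¬H = 0.238/0.762 = 0.31234. For the 'positive' outcome, the likelihood ratio is 0.945/0.197 = 4.7970.
Posterior odds = 0.31234 × 4.7970 = 1.4983, so P(H|E) = 1.4983/(1+1.4983) = 0.5997.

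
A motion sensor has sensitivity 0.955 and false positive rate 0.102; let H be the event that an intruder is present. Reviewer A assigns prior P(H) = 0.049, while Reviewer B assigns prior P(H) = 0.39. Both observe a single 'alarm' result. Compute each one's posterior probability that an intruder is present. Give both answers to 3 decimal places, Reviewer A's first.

Reviewer A: 0.325; Reviewer B: 0.857

P('+'|H) = 0.955, P('+'|¬H) = 0.102.
Reviewer A: numerator 0.955·0.049 = 0.046795; evidence = 0.046795+0.102·0.951 = 0.14380; posterior = 0.325.
Reviewer B: numerator 0.955·0.39 = 0.37245; evidence = 0.37245+0.102·0.61 = 0.43467; posterior = 0.857.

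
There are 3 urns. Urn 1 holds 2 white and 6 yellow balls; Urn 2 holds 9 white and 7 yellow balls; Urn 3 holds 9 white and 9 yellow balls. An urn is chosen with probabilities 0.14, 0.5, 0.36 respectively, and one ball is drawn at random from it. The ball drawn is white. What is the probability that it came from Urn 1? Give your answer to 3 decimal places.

P(white|Urn 1) = 0.25; P(white|Urn 2) = 0.5625; P(white|Urn 3) = 0.5.
Prior × likelihood for each source: 0.14·0.25=0.03500, 0.5·0.5625=0.2812, 0.36·0.5=0.1800. Summing gives P(white) = 0.49625.
P(Urn 1 | white) = 0.03500 / 0.49625 = 0.071.

Posterior probability ≈ 0.071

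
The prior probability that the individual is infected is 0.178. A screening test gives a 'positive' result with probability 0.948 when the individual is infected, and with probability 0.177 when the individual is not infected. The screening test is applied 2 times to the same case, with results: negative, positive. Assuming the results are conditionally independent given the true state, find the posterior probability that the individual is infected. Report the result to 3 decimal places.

Let H be the event that the individual is infected; start with P(H) = 0.178. P('positive'|H) = 0.948, P('positive'|¬H) = 0.177.
Update on result 1 ('negative'): P(H) ← 0.052·0.1780 / (0.052·0.1780 + 0.823·0.8220) = 0.0092560/0.68576 = 0.0135.
Update on result 2 ('positive'): P(H) ← 0.948·0.0135 / (0.948·0.0135 + 0.177·0.9865) = 0.012796/0.18741 = 0.0683.

Posterior P(H) ≈ 0.068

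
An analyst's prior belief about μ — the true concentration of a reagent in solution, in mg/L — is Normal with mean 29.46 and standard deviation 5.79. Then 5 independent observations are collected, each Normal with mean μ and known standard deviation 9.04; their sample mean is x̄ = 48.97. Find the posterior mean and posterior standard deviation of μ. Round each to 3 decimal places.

Posterior mean ≈ 42.576; posterior SD ≈ 3.315

With known σ, the Normal prior is conjugate. Weight on the data is w = (n/σ²)/(n/σ² + 1/τ₀²) = 0.0611833/(0.0611833+0.0298293) = 0.67225.
Posterior mean = w·x̄ + (1−w)·μ₀ = 0.67225·48.97 + 0.32775·29.46 = 42.576. Posterior variance = 1/(0.0611833+0.0298293) = 10.9875, so SD = 3.315.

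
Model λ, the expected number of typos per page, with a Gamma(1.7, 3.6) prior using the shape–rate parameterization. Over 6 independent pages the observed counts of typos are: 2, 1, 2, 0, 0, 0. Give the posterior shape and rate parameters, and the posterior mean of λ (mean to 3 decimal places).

The Poisson likelihood adds the total count to the shape and the number of exposure periods to the rate. Here ∑xᵢ = 5 and n = 6, so shape 1.7→6.7 and rate 3.6→9.6.
E[λ | data] = 6.7/9.6 = 0.698.

Posterior: Gamma(shape=6.7, rate=9.6); mean ≈ 0.698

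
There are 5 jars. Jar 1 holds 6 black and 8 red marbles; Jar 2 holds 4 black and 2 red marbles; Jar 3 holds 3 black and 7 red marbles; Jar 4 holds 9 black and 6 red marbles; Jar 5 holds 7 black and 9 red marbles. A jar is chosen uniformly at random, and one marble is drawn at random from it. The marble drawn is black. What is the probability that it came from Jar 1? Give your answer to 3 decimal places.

Posterior probability ≈ 0.176

P(black|Jar 1) = 0.4286; P(black|Jar 2) = 0.6667; P(black|Jar 3) = 0.3; P(black|Jar 4) = 0.6; P(black|Jar 5) = 0.4375.
Prior × likelihood for each source: 0.2·0.4286=0.08571, 0.2·0.6667=0.1333, 0.2·0.3=0.06000, 0.2·0.6=0.1200, 0.2·0.4375=0.08750. Summing gives P(black) = 0.48655.
P(Jar 1 | black) = 0.08571 / 0.48655 = 0.176.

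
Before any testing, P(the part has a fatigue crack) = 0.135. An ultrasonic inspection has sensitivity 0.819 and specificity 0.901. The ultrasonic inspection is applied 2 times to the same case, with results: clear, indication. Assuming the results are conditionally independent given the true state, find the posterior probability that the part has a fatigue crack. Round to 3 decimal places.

Let H be the event that the part has a fatigue crack; start with P(H) = 0.135. P('indication'|H) = 0.819, P('indication'|¬H) = 0.099.
Update on result 1 ('clear'): P(H) ← 0.181·0.1350 / (0.181·0.1350 + 0.901·0.8650) = 0.024435/0.80380 = 0.0304.
Update on result 2 ('indication'): P(H) ← 0.819·0.0304 / (0.819·0.0304 + 0.099·0.9696) = 0.024897/0.12089 = 0.2060.

Posterior P(H) ≈ 0.206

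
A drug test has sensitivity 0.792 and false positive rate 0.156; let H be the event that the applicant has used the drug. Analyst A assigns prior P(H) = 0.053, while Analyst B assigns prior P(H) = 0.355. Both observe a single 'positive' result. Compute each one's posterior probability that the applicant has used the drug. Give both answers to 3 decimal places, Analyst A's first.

P('+'|H) = 0.792, P('+'|¬H) = 0.156.
Analyst A: numerator 0.792·0.053 = 0.041976; evidence = 0.041976+0.156·0.947 = 0.18971; posterior = 0.221.
Analyst B: numerator 0.792·0.355 = 0.28116; evidence = 0.28116+0.156·0.645 = 0.38178; posterior = 0.736.

Analyst A: 0.221; Analyst B: 0.736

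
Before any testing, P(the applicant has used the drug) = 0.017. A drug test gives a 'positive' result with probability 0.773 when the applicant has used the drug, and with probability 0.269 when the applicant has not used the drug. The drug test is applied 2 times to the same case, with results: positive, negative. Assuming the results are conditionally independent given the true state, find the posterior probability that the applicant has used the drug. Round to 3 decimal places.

With H the event that the applicant has used the drug, the joint likelihood of the observed sequence is P(data|H) = 0.773·0.227 = 0.17547 and P(data|¬H) = 0.269·0.731 = 0.19664.
Bayes: P(H|data) = 0.017·0.17547 / (0.017·0.17547 + 0.983·0.19664) = 0.0029830/0.19628 = 0.0152.

Posterior P(H) ≈ 0.015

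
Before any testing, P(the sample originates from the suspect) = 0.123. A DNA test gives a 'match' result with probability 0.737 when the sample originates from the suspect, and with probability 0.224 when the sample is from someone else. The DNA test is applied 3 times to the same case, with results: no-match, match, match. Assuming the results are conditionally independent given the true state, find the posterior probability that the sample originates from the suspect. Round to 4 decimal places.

Posterior P(H) ≈ 0.3397

Let H be the event that the sample originates from the suspect; start with P(H) = 0.123. P('match'|H) = 0.737, P('match'|¬H) = 0.224.
Update on result 1 ('no-match'): P(H) ← 0.263·0.1230 / (0.263·0.1230 + 0.776·0.8770) = 0.032349/0.71290 = 0.0454.
Update on result 2 ('match'): P(H) ← 0.737·0.0454 / (0.737·0.0454 + 0.224·0.9546) = 0.033443/0.24728 = 0.1352.
Update on result 3 ('match'): P(H) ← 0.737·0.1352 / (0.737·0.1352 + 0.224·0.8648) = 0.099674/0.29338 = 0.3397.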